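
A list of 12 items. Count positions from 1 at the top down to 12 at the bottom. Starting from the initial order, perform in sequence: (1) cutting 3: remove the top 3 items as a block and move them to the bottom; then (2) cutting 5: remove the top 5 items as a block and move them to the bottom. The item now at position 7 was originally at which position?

Undo the operations in reverse order, starting from position 7:
  undo op 2 (cut 5): 7 ← 12
  undo op 1 (cut 3): 12 ← 3
So the item at position 7 came from original position 3.

3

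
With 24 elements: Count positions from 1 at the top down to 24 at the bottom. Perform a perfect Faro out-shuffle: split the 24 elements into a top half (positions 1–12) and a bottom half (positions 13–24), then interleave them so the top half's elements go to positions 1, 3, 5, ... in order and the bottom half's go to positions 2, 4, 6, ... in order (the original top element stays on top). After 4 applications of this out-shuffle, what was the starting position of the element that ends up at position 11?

Work backwards from position 11, undoing one out-shuffle at a time:
11 ← 6 ← 15 ← 8 ← 16
So the element now at position 11 started at position 16.

16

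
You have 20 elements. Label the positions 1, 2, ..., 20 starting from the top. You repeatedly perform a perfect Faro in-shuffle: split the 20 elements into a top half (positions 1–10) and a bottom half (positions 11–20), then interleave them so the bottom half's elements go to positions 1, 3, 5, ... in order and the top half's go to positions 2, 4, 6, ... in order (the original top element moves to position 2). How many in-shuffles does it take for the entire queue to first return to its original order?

The in-shuffle permutes the 20 positions with cycle lengths [2, 3, 3, 6, 6].
Every element is home exactly when every cycle has completed a whole number of laps, i.e. after lcm(2, 3, 6) = 6 in-shuffles.

6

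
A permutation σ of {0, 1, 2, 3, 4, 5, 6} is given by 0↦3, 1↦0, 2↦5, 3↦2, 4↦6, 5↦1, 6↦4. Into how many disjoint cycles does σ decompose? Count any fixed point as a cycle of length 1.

Cycle decomposition: (0 3 2 5 1) (4 6).
2 cycles.

2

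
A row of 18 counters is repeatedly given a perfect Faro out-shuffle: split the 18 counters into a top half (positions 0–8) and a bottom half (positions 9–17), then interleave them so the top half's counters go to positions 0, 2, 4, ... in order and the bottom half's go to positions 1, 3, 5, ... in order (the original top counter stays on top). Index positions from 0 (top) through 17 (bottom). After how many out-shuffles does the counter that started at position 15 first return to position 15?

8

Follow position 15 under repeated out-shuffles:
15 → 13 → 9 → 1 → 2 → 4 → 8 → 16 → 15
It first returns after 8 out-shuffles.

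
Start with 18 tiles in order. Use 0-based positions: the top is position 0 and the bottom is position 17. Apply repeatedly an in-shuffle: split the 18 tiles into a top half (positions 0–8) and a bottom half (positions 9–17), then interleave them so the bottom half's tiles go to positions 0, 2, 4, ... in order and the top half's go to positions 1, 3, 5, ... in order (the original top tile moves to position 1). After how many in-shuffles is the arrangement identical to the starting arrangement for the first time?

The in-shuffle permutes the 18 positions with cycle lengths [18].
Every tile is home exactly when every cycle has completed a whole number of laps, i.e. after lcm(18) = 18 in-shuffles.

18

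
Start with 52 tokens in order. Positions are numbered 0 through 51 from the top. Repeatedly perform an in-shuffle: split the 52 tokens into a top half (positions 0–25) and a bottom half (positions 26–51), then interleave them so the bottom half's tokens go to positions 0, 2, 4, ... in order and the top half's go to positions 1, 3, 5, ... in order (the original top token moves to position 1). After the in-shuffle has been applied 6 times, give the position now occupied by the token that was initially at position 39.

15

Track the token's position through each in-shuffle:
39 → 26 → 0 → 1 → 3 → 7 → 15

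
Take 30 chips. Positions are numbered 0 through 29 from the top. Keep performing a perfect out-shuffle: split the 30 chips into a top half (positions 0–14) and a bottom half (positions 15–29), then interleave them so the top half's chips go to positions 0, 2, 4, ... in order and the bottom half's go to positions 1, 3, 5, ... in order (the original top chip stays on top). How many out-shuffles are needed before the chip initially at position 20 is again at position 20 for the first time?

28

Follow position 20 under repeated out-shuffles:
20 → 11 → 22 → 15 → 1 → 2 → 4 → 8 → ... → 20 (length 28)
It first returns after 28 out-shuffles.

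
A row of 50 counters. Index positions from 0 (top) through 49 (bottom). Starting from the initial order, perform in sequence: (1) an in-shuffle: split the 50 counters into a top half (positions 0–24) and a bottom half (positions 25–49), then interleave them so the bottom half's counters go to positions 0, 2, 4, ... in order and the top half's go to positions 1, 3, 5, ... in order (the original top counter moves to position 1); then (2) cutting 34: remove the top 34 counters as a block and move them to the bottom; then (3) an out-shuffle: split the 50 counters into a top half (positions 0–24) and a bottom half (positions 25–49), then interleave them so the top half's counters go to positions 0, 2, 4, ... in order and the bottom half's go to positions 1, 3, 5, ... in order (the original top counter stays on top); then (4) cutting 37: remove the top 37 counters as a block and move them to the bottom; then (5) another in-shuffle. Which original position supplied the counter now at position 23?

Undo the operations in reverse order, starting from position 23:
  undo op 5 (in-shuffle, from top half): 23 ← 11
  undo op 4 (cut 37): 11 ← 48
  undo op 3 (out-shuffle, from top half): 48 ← 24
  undo op 2 (cut 34): 24 ← 8
  undo op 1 (in-shuffle, from bottom half): 8 ← 29
So the counter at position 23 came from original position 29.

29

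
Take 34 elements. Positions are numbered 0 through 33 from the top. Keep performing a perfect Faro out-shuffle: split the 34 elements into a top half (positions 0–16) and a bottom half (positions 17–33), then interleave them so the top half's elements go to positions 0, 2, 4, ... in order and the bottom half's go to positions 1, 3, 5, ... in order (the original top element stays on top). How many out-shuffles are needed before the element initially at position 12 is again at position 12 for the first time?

Follow position 12 under repeated out-shuffles:
12 → 24 → 15 → 30 → 27 → 21 → 9 → 18 → 3 → 6 → 12
It first returns after 10 out-shuffles.

10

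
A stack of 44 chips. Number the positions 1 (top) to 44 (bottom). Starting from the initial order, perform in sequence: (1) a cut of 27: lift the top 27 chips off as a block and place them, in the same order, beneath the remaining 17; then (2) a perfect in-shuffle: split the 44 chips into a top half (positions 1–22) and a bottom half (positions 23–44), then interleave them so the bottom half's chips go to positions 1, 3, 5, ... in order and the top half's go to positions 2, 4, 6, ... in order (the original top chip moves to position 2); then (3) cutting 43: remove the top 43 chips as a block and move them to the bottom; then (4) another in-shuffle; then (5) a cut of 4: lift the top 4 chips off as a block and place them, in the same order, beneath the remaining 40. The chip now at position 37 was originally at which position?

4

Undo the operations in reverse order, starting from position 37:
  undo op 5 (cut 4): 37 ← 41
  undo op 4 (in-shuffle, from bottom half): 41 ← 43
  undo op 3 (cut 43): 43 ← 42
  undo op 2 (in-shuffle, from top half): 42 ← 21
  undo op 1 (cut 27): 21 ← 4
So the chip at position 37 came from original position 4.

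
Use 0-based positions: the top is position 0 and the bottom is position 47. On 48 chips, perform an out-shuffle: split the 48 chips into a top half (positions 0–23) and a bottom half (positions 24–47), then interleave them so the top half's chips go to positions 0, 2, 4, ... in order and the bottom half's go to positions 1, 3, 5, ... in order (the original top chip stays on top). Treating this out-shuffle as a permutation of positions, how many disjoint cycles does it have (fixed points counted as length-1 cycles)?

Trace each unvisited position around until it returns:
(0) (1 2 4 8 16 32 ... len 23) (5 10 20 40 33 19 ... len 23) (47)
4 cycles in total.

4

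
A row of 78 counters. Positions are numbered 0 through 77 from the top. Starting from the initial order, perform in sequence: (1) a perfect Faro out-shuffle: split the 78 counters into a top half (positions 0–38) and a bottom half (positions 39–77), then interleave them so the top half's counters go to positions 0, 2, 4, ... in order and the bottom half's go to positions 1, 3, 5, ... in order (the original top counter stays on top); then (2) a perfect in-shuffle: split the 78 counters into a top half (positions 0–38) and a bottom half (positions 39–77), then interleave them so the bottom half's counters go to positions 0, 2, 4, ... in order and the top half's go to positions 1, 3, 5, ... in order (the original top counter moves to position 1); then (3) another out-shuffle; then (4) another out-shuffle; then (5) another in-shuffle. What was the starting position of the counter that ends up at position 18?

Undo the operations in reverse order, starting from position 18:
  undo op 5 (in-shuffle, from bottom half): 18 ← 48
  undo op 4 (out-shuffle, from top half): 48 ← 24
  undo op 3 (out-shuffle, from top half): 24 ← 12
  undo op 2 (in-shuffle, from bottom half): 12 ← 45
  undo op 1 (out-shuffle, from bottom half): 45 ← 61
So the counter at position 18 came from original position 61.

61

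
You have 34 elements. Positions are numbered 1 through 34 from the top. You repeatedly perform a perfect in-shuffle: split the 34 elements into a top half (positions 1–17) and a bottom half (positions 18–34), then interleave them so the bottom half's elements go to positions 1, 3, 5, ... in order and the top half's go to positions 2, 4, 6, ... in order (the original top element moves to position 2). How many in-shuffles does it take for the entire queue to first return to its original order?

12

The in-shuffle permutes the 34 positions with cycle lengths [3, 3, 4, 12, 12].
Every element is home exactly when every cycle has completed a whole number of laps, i.e. after lcm(3, 4, 12) = 12 in-shuffles.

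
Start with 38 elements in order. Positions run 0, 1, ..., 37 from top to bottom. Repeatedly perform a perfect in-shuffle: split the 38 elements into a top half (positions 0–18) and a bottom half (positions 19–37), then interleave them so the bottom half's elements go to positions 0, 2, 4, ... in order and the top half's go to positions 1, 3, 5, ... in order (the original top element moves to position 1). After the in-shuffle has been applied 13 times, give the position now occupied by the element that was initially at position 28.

Track position through each in-shuffle: 28 → 18 → 37 → 36 → 34 → ... (continuing for 13 shuffles total) → 18.

18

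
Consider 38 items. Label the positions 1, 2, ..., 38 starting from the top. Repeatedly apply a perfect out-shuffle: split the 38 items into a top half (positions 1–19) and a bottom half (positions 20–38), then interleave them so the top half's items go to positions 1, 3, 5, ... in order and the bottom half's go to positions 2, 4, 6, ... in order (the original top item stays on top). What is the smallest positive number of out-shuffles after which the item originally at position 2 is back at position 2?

36

Follow position 2 under repeated out-shuffles:
2 → 3 → 5 → 9 → 17 → 33 → 28 → 18 → ... → 2 (length 36)
It first returns after 36 out-shuffles.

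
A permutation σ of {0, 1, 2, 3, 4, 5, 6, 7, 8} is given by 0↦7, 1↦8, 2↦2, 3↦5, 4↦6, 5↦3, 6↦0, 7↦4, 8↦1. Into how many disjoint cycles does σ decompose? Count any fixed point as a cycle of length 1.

Cycle decomposition: (0 7 4 6) (1 8) (2) (3 5).
4 cycles.

4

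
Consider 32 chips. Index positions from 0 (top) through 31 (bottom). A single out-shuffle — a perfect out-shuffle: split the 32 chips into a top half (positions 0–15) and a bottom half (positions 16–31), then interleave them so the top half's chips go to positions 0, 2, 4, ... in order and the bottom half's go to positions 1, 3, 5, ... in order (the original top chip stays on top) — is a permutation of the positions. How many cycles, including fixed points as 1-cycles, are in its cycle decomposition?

Trace each unvisited position around until it returns:
(0) (1 2 4 8 16) (3 6 12 24 17) (5 10 20 9 18) (7 14 28 25 19) (11 22 13 26 21) (15 30 29 27 23) (31)
8 cycles in total.

8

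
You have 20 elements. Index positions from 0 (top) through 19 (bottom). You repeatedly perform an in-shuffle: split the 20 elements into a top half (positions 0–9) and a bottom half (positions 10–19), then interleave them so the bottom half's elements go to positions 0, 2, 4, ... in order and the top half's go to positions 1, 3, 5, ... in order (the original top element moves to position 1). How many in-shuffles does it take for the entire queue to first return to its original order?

The in-shuffle permutes the 20 positions with cycle lengths [2, 3, 3, 6, 6].
Every element is home exactly when every cycle has completed a whole number of laps, i.e. after lcm(2, 3, 6) = 6 in-shuffles.

6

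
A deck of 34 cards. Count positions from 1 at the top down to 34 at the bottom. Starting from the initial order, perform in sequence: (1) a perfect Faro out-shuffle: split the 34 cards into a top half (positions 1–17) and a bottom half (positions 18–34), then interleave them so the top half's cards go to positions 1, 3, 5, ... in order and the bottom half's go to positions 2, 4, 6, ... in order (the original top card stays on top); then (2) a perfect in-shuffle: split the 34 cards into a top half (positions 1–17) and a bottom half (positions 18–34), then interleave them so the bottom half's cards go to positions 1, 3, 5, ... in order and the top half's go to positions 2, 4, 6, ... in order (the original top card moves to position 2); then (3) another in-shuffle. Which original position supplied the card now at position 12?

Undo the operations in reverse order, starting from position 12:
  undo op 3 (in-shuffle, from top half): 12 ← 6
  undo op 2 (in-shuffle, from top half): 6 ← 3
  undo op 1 (out-shuffle, from top half): 3 ← 2
So the card at position 12 came from original position 2.

2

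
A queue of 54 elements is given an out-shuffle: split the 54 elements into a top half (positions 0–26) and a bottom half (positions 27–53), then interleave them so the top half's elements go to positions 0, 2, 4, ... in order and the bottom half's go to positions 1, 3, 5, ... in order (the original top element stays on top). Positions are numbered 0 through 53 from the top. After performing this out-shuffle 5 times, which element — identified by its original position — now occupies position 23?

9

Work backwards from position 23, undoing one out-shuffle at a time:
23 ← 38 ← 19 ← 36 ← 18 ← 9
So the element now at position 23 started at position 9.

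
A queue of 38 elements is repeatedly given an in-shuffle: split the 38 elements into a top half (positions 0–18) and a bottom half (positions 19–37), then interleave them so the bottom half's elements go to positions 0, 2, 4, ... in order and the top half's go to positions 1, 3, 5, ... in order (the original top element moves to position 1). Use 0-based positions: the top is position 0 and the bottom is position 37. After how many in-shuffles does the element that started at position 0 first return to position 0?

12

Follow position 0 under repeated in-shuffles:
0 → 1 → 3 → 7 → 15 → 31 → 24 → 10 → 21 → 4 → 9 → 19 → 0
It first returns after 12 in-shuffles.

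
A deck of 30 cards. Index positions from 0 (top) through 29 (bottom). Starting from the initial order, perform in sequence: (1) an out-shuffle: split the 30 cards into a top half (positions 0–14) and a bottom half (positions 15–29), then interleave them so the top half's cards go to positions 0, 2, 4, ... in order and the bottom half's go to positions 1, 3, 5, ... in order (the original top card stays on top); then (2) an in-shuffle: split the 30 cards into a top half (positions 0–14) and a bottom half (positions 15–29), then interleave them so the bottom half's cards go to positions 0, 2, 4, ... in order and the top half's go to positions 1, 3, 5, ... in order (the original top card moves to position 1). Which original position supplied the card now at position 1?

Undo the operations in reverse order, starting from position 1:
  undo op 2 (in-shuffle, from top half): 1 ← 0
  undo op 1 (out-shuffle, from top half): 0 ← 0
So the card at position 1 came from original position 0.

0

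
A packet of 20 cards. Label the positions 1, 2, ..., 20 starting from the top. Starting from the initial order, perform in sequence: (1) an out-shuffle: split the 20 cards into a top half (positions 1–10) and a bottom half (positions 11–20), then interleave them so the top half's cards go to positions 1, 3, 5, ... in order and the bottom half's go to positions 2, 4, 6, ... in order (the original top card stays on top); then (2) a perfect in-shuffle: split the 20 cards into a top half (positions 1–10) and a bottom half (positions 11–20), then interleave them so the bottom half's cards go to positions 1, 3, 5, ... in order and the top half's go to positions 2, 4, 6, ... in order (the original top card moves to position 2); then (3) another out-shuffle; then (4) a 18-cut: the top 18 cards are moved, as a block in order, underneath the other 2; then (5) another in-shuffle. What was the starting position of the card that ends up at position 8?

Undo the operations in reverse order, starting from position 8:
  undo op 5 (in-shuffle, from top half): 8 ← 4
  undo op 4 (cut 18): 4 ← 2
  undo op 3 (out-shuffle, from bottom half): 2 ← 11
  undo op 2 (in-shuffle, from bottom half): 11 ← 16
  undo op 1 (out-shuffle, from bottom half): 16 ← 18
So the card at position 8 came from original position 18.

18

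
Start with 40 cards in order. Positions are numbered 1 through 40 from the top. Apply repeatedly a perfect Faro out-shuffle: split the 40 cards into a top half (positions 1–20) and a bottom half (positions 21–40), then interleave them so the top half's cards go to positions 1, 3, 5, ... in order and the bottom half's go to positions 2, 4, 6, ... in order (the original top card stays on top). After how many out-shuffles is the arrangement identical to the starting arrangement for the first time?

12

The out-shuffle permutes the 40 positions with cycle lengths [1, 1, 2, 12, 12, 12].
Every card is home exactly when every cycle has completed a whole number of laps, i.e. after lcm(1, 2, 12) = 12 out-shuffles.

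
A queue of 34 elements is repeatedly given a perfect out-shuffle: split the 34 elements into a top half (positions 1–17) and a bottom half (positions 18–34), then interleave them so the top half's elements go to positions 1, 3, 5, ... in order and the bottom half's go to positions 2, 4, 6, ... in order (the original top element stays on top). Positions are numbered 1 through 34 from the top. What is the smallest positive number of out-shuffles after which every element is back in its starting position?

10

The out-shuffle permutes the 34 positions with cycle lengths [1, 1, 2, 10, 10, 10].
Every element is home exactly when every cycle has completed a whole number of laps, i.e. after lcm(1, 2, 10) = 10 out-shuffles.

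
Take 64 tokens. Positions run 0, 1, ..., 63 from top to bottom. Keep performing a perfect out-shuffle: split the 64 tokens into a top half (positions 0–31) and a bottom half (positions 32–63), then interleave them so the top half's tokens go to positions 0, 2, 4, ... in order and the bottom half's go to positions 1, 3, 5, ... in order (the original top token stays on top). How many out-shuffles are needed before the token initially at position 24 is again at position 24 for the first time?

Follow position 24 under repeated out-shuffles:
24 → 48 → 33 → 3 → 6 → 12 → 24
It first returns after 6 out-shuffles.

6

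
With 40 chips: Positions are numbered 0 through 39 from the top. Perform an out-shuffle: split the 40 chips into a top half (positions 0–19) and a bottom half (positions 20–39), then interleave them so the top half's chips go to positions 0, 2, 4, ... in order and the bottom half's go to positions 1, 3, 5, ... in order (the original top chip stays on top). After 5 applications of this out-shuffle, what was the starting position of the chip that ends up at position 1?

11

Work backwards from position 1, undoing one out-shuffle at a time:
1 ← 20 ← 10 ← 5 ← 22 ← 11
So the chip now at position 1 started at position 11.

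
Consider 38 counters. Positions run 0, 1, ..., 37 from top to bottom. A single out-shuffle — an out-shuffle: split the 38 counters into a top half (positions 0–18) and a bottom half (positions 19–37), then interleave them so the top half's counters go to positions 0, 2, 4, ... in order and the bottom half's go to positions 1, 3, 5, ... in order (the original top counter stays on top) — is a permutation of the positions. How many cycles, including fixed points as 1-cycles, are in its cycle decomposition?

Trace each unvisited position around until it returns:
(0) (1 2 4 8 16 32 ... len 36) (37)
3 cycles in total.

3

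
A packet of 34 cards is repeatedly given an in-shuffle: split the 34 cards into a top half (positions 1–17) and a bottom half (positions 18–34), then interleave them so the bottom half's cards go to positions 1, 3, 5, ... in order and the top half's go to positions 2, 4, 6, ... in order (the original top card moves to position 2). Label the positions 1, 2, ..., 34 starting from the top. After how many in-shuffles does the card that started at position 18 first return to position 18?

Follow position 18 under repeated in-shuffles:
18 → 1 → 2 → 4 → 8 → 16 → 32 → 29 → 23 → 11 → 22 → 9 → 18
It first returns after 12 in-shuffles.

12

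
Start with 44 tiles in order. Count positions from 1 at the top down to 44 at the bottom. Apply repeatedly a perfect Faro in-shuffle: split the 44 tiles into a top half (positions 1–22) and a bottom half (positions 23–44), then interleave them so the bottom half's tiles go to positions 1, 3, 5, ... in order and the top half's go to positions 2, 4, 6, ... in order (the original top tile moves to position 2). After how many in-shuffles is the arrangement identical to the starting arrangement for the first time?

The in-shuffle permutes the 44 positions with cycle lengths [2, 4, 4, 4, 6, 12, 12].
Every tile is home exactly when every cycle has completed a whole number of laps, i.e. after lcm(2, 4, 6, 12) = 12 in-shuffles.

12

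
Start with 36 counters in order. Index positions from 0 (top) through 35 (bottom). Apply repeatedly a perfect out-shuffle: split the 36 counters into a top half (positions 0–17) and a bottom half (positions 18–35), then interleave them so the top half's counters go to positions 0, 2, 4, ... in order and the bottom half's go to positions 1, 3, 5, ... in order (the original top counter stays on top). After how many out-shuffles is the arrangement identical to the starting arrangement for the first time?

The out-shuffle permutes the 36 positions with cycle lengths [1, 1, 3, 3, 4, 12, 12].
Every counter is home exactly when every cycle has completed a whole number of laps, i.e. after lcm(1, 3, 4, 12) = 12 out-shuffles.

12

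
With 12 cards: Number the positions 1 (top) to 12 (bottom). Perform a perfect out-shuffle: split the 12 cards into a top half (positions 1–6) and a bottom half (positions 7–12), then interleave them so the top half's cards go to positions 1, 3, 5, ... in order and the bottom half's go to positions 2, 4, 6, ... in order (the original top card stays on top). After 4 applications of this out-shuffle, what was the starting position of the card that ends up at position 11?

3

Work backwards from position 11, undoing one out-shuffle at a time:
11 ← 6 ← 9 ← 5 ← 3
So the card now at position 11 started at position 3.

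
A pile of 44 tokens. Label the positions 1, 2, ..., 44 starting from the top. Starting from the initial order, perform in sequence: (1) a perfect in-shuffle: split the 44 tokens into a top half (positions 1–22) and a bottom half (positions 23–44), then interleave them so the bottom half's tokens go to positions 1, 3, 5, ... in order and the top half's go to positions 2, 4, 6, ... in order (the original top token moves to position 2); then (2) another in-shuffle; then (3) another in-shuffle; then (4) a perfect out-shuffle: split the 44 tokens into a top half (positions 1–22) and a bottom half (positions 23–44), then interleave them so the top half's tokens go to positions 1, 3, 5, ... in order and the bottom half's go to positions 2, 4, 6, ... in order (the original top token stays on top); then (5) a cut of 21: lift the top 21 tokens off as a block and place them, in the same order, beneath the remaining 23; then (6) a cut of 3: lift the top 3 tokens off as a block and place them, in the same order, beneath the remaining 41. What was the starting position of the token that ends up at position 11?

36

Undo the operations in reverse order, starting from position 11:
  undo op 6 (cut 3): 11 ← 14
  undo op 5 (cut 21): 14 ← 35
  undo op 4 (out-shuffle, from top half): 35 ← 18
  undo op 3 (in-shuffle, from top half): 18 ← 9
  undo op 2 (in-shuffle, from bottom half): 9 ← 27
  undo op 1 (in-shuffle, from bottom half): 27 ← 36
So the token at position 11 came from original position 36.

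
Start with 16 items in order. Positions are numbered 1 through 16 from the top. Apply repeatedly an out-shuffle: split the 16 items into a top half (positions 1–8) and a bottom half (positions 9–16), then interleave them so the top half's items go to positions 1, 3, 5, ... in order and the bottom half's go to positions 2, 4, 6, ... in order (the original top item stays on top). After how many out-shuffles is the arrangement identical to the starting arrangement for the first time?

4

The out-shuffle permutes the 16 positions with cycle lengths [1, 1, 2, 4, 4, 4].
Every item is home exactly when every cycle has completed a whole number of laps, i.e. after lcm(1, 2, 4) = 4 out-shuffles.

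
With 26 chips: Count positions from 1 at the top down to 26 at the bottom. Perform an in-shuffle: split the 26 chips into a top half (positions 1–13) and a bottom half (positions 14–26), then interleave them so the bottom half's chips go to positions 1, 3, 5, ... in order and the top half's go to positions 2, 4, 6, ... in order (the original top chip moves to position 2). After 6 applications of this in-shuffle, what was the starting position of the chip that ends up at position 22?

13

Work backwards from position 22, undoing one in-shuffle at a time:
22 ← 11 ← 19 ← 23 ← 25 ← 26 ← 13
So the chip now at position 22 started at position 13.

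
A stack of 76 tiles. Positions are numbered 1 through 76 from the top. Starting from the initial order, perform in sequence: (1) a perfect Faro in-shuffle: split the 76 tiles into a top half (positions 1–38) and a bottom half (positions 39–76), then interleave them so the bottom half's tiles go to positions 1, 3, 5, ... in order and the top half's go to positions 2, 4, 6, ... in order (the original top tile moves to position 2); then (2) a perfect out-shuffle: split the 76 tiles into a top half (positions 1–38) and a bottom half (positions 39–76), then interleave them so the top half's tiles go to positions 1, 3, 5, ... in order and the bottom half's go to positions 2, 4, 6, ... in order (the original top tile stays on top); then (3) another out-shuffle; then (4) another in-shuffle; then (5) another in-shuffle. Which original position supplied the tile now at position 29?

Undo the operations in reverse order, starting from position 29:
  undo op 5 (in-shuffle, from bottom half): 29 ← 53
  undo op 4 (in-shuffle, from bottom half): 53 ← 65
  undo op 3 (out-shuffle, from top half): 65 ← 33
  undo op 2 (out-shuffle, from top half): 33 ← 17
  undo op 1 (in-shuffle, from bottom half): 17 ← 47
So the tile at position 29 came from original position 47.

47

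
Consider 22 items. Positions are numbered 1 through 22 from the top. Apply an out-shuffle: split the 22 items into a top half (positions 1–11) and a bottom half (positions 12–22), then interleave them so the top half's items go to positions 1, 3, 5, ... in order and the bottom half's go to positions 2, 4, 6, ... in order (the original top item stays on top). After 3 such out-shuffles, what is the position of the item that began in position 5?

Track the item's position through each out-shuffle:
5 → 9 → 17 → 12

12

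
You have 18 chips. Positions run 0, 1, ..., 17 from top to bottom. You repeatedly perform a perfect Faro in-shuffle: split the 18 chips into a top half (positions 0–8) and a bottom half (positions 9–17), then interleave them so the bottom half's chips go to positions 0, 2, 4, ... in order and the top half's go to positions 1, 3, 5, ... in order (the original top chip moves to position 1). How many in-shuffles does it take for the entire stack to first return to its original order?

The in-shuffle permutes the 18 positions with cycle lengths [18].
Every chip is home exactly when every cycle has completed a whole number of laps, i.e. after lcm(18) = 18 in-shuffles.

18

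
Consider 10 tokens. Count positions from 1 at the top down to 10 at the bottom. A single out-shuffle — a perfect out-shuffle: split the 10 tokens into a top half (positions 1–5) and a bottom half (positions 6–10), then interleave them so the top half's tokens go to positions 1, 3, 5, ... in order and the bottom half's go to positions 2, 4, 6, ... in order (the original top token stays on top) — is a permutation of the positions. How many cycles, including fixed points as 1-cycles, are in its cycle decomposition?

Trace each unvisited position around until it returns:
(1) (2 3 5 9 8 6) (4 7) (10)
4 cycles in total.

4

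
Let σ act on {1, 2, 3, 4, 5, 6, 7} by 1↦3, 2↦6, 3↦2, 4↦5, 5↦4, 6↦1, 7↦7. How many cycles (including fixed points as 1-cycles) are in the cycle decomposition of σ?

Cycle decomposition: (1 3 2 6) (4 5) (7).
3 cycles.

3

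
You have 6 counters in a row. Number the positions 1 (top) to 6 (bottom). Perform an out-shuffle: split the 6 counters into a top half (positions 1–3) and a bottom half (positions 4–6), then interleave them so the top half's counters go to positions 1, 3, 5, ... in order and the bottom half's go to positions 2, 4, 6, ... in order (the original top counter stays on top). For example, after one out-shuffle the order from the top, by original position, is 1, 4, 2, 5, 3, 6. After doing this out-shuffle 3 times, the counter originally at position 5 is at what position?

Track the counter's position through each out-shuffle:
5 → 4 → 2 → 3

3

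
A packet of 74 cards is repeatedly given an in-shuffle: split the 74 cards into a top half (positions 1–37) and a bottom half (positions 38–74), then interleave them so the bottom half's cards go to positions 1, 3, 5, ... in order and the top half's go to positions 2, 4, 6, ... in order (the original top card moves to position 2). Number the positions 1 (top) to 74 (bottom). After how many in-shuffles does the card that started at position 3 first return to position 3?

Follow position 3 under repeated in-shuffles:
3 → 6 → 12 → 24 → 48 → 21 → 42 → 9 → 18 → 36 → 72 → 69 → 63 → 51 → 27 → 54 → 33 → 66 → 57 → 39 → 3
It first returns after 20 in-shuffles.

20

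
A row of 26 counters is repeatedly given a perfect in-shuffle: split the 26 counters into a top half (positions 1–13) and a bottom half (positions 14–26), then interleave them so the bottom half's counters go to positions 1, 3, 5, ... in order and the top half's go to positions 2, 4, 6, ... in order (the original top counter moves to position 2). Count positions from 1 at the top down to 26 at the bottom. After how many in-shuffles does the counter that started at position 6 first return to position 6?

Follow position 6 under repeated in-shuffles:
6 → 12 → 24 → 21 → 15 → 3 → 6
It first returns after 6 in-shuffles.

6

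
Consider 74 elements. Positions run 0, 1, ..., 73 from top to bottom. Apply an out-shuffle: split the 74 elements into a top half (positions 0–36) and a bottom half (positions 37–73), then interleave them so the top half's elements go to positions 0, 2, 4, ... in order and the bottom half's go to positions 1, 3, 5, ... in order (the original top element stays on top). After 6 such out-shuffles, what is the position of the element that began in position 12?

Track the element's position through each out-shuffle:
12 → 24 → 48 → 23 → 46 → 19 → 38

38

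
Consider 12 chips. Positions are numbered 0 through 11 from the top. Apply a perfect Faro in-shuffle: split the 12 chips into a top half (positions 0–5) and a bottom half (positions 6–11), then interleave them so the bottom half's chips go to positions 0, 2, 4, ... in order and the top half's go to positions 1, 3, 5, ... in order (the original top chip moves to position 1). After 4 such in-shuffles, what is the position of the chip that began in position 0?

Track the chip's position through each in-shuffle:
0 → 1 → 3 → 7 → 2

2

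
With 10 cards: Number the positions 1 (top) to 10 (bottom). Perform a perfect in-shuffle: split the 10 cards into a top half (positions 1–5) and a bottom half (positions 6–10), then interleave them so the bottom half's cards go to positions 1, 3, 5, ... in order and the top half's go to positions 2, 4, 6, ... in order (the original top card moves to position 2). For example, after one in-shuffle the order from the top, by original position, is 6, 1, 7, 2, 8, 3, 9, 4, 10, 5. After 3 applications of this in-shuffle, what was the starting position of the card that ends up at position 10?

4

Work backwards from position 10, undoing one in-shuffle at a time:
10 ← 5 ← 8 ← 4
So the card now at position 10 started at position 4.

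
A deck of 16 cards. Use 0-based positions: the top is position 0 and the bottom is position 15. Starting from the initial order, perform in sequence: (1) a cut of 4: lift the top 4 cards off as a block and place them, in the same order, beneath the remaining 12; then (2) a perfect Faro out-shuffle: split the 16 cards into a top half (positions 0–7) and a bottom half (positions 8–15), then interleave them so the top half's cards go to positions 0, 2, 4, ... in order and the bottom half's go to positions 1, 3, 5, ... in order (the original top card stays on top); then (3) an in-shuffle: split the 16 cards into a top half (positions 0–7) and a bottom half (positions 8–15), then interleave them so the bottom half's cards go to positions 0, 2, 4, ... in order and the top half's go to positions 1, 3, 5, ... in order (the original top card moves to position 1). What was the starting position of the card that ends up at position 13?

Undo the operations in reverse order, starting from position 13:
  undo op 3 (in-shuffle, from top half): 13 ← 6
  undo op 2 (out-shuffle, from top half): 6 ← 3
  undo op 1 (cut 4): 3 ← 7
So the card at position 13 came from original position 7.

7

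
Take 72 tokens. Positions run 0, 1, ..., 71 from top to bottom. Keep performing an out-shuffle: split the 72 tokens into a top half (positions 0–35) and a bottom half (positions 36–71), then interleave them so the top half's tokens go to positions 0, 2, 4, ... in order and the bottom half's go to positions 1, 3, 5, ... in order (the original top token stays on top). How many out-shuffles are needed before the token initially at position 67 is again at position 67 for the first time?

35

Follow position 67 under repeated out-shuffles:
67 → 63 → 55 → 39 → 7 → 14 → 28 → 56 → ... → 67 (length 35)
It first returns after 35 out-shuffles.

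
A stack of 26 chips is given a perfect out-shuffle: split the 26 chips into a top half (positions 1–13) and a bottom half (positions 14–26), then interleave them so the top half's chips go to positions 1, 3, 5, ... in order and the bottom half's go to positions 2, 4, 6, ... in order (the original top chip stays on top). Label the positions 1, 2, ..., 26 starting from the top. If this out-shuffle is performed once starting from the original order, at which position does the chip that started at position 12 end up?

Track the chip's position through each out-shuffle:
12 → 23

23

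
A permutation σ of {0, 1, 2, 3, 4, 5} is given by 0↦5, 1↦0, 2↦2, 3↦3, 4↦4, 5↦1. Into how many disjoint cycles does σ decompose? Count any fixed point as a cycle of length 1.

4

Cycle decomposition: (0 5 1) (2) (3) (4).
4 cycles.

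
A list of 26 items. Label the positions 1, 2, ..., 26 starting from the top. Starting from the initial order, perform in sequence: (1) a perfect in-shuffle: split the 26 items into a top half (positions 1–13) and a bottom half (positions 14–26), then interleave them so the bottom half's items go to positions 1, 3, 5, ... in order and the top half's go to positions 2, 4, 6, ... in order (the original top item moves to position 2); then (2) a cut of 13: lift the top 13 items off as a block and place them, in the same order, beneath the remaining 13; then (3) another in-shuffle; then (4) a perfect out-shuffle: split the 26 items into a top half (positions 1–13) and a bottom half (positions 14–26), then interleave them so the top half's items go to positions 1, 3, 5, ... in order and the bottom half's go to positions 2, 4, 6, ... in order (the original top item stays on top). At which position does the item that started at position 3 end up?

21

Track the item from position 3 forward through each operation:
  after op 1 (in-shuffle): 3 → 6
  after op 2 (cut 13): 6 → 19
  after op 3 (in-shuffle): 19 → 11
  after op 4 (out-shuffle): 11 → 21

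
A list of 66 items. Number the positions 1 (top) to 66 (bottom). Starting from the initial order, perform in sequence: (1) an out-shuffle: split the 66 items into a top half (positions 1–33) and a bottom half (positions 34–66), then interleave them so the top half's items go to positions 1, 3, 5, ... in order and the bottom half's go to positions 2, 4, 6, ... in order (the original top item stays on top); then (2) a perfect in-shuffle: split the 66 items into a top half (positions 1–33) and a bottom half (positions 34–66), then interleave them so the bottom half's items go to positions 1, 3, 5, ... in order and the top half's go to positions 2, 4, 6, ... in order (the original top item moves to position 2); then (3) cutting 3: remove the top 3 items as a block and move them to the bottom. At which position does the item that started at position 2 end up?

Track the item from position 2 forward through each operation:
  after op 1 (out-shuffle): 2 → 3
  after op 2 (in-shuffle): 3 → 6
  after op 3 (cut 3): 6 → 3

3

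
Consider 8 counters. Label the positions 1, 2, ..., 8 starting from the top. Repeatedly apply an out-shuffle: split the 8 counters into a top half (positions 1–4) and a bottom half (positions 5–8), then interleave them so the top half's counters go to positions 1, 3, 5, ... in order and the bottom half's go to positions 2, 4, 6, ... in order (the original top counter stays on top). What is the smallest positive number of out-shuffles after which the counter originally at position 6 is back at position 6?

Follow position 6 under repeated out-shuffles:
6 → 4 → 7 → 6
It first returns after 3 out-shuffles.

3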